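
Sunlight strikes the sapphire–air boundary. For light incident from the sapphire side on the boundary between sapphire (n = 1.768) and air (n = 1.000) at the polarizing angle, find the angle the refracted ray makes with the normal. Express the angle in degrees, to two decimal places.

θ_t ≈ 60.51°

First find Brewster's angle: tan θ_B = 1.000/1.768 = 0.5656, giving θ_B = 29.49°.
The refracted ray is perpendicular to the reflected ray, so θ_t = 90° − θ_B = 60.51°.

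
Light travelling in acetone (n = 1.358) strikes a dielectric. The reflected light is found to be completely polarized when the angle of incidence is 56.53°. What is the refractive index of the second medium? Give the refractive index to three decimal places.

Full polarization of the reflected beam means tan θ_B = n₂/n₁, where n₁ is the incident medium (acetone).
n₂ = n₁ tan θ_B = 1.358 × tan 56.53° = 2.054.

n ≈ 2.054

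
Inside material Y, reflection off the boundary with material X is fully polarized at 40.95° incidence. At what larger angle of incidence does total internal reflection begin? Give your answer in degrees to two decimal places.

From Brewster, n₂/n₁ = tan θ_B = tan 40.95° = 0.8678.
Then sin θ_c = n₂/n₁ = 0.8678, so θ_c = arcsin 0.8678 = 60.20°.

θ_c ≈ 60.20°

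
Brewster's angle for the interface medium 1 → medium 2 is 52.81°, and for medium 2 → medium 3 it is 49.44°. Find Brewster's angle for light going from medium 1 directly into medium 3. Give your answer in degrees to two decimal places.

θ_B ≈ 57.00°

n₂/n₁ = tan 52.81° = 1.3179 and n₃/n₂ = tan 49.44° = 1.1684.
So n₃/n₁ = (n₂/n₁)(n₃/n₂) = 1.3179 × 1.1684 = 1.5398.
θ_B(1→3) = arctan(1.5398) = 57.00°.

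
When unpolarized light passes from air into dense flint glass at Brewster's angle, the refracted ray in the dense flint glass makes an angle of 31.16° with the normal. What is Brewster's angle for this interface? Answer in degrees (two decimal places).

Since the reflected and refracted rays are at right angles at the polarizing angle, θ_B + θ_t = 90°.
So θ_B = 90° − θ_t = 90° − 31.16° = 58.84°.

θ_B ≈ 58.84°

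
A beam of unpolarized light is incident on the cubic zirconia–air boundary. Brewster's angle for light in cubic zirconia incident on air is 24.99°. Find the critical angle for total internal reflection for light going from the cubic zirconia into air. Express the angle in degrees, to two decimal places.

θ_c ≈ 27.78°

From Brewster, n₂/n₁ = tan θ_B = tan 24.99° = 0.4661.
Then sin θ_c = n₂/n₁ = 0.4661, so θ_c = arcsin 0.4661 = 27.78°.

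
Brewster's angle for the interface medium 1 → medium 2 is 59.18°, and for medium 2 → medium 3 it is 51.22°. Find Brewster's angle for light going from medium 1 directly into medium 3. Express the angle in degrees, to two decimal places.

θ_B ≈ 64.39°

n₂/n₁ = tan 59.18° = 1.6762 and n₃/n₂ = tan 51.22° = 1.2446.
So n₃/n₁ = (n₂/n₁)(n₃/n₂) = 1.6762 × 1.2446 = 2.0862.
θ_B(1→3) = arctan(2.0862) = 64.39°.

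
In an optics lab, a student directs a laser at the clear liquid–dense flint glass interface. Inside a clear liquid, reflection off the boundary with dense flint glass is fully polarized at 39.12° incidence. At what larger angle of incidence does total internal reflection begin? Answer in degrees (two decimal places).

θ_c ≈ 54.42°

tan θ_B = n₂/n₁ = tan 39.12° = 0.8133.
Total internal reflection: sin θ_c = n₂/n₁ = 0.8133.
θ_c = arcsin(0.8133) = 54.42°.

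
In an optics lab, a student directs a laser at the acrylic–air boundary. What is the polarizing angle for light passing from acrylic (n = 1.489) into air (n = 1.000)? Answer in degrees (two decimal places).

θ_B ≈ 33.88°

At Brewster's angle the reflected and refracted rays are perpendicular, which with Snell's law gives tan θ_B = n₂/n₁.
Brewster's condition: tan θ_B = n₂/n₁ = 1.000/1.489 = 0.6716.
So θ_B = arctan 0.6716 = 33.88°.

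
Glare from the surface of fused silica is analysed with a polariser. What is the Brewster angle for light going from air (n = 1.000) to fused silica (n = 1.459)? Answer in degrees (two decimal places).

θ_B ≈ 55.57°

tan θ_B = n₂/n₁ = 1.459/1.000 = 1.4590. Taking the arctangent, θ_B = 55.57°.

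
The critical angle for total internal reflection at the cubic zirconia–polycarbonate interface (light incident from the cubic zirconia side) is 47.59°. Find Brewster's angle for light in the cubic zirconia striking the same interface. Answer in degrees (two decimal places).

θ_B ≈ 36.44°

sin θ_c = n₂/n₁, so n₂/n₁ = sin 47.59° = 0.7383.
Brewster: tan θ_B = n₂/n₁ = 0.7383.
θ_B = arctan(0.7383) = 36.44°.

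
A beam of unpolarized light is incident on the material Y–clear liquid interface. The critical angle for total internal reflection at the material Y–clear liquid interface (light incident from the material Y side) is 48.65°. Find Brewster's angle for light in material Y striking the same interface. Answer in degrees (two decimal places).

θ_B ≈ 36.90°

sin θ_c = n₂/n₁, so n₂/n₁ = sin 48.65° = 0.7507.
Brewster: tan θ_B = n₂/n₁ = 0.7507.
θ_B = arctan(0.7507) = 36.90°.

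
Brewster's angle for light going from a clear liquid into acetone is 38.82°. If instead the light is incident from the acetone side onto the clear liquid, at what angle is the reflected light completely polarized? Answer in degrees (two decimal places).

Reversing the direction swaps n₁ and n₂, so tan θ_B' = 1/tan θ_B and θ_B' = 90° − θ_B.
Hence θ_B' = 90° − 38.82° = 51.18°.

θ_B' ≈ 51.18°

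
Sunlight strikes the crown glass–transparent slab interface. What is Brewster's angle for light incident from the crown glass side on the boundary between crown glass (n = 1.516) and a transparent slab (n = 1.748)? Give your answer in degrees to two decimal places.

θ_B ≈ 49.07°

Here n₂/n₁ = 1.748/1.516 = 1.1530, and Brewster's law gives tan θ_B = n₂/n₁. Taking the arctangent, θ_B = 49.07°.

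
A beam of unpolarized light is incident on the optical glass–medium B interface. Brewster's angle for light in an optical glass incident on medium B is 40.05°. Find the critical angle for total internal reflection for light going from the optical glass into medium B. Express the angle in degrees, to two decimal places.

θ_c ≈ 57.20°

From Brewster, n₂/n₁ = tan θ_B = tan 40.05° = 0.8406.
Then sin θ_c = n₂/n₁ = 0.8406, so θ_c = arcsin 0.8406 = 57.20°.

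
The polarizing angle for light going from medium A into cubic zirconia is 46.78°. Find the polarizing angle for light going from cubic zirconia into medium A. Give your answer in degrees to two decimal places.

θ_B' ≈ 43.22°

The two Brewster angles are complementary: θ_B' = 90° − θ_B = 90° − 46.78° = 43.22°.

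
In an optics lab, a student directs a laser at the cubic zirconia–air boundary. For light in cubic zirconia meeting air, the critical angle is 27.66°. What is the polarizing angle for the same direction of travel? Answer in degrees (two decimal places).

sin θ_c = n₂/n₁, so n₂/n₁ = sin 27.66° = 0.4642.
Brewster: tan θ_B = n₂/n₁ = 0.4642.
θ_B = arctan(0.4642) = 24.90°.

θ_B ≈ 24.90°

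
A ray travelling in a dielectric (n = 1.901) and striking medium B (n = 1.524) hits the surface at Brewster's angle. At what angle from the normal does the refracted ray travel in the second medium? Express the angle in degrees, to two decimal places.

tan θ_B = n₂/n₁ = 1.524/1.901 = 0.8017, so θ_B = 38.72°.
At Brewster's angle the reflected and refracted rays are perpendicular, so θ_t = 90° − θ_B = 90° − 38.72° = 51.28°.

θ_t ≈ 51.28°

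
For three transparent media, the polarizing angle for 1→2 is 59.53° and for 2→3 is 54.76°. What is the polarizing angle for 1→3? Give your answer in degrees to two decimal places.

θ_B ≈ 67.43°

tan θ_B(1→2) = n₂/n₁ = tan 59.53° = 1.6997.
tan θ_B(2→3) = n₃/n₂ = tan 54.76° = 1.4155.
n₃/n₁ = 2.4059. Then tan θ_B(1→3) = n₃/n₁, so θ_B(1→3) = arctan(2.4059) = 67.43°.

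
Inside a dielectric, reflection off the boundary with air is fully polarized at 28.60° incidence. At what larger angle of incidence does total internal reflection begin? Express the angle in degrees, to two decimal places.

From Brewster, n₂/n₁ = tan θ_B = tan 28.60° = 0.5452.
Then sin θ_c = n₂/n₁ = 0.5452, so θ_c = arcsin 0.5452 = 33.04°.

θ_c ≈ 33.04°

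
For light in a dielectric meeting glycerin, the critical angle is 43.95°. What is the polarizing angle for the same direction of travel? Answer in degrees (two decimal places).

θ_B ≈ 34.76°

At the critical angle sin θ_c = n₂/n₁, giving n₂/n₁ = sin 43.95° = 0.6940.
Then tan θ_B = n₂/n₁ = 0.6940, so θ_B = arctan 0.6940 = 34.76°.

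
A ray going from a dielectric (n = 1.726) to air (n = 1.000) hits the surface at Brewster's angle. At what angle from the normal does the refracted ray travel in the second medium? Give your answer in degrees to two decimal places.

θ_B = arctan(n₂/n₁) = arctan(1.000/1.726) = 30.09°.
Since θ_B + θ_t = 90° at Brewster incidence, θ_t = 90° − 30.09° = 59.91°.

θ_t ≈ 59.91°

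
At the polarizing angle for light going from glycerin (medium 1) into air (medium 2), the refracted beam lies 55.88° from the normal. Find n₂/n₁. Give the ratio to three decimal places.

θ_B + θ_t = 90°, so θ_B = 90° − 55.88° = 34.12°.
Then n₂/n₁ = tan θ_B = tan 34.12° = 0.678.

n₂/n₁ ≈ 0.678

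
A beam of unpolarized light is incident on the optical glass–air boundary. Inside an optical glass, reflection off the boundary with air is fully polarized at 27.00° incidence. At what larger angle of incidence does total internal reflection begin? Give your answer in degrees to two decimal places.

n₂/n₁ = tan 27.00° = 0.5095; the critical angle satisfies sin θ_c = n₂/n₁.
θ_c = arcsin(0.5095) = 30.63°.

θ_c ≈ 30.63°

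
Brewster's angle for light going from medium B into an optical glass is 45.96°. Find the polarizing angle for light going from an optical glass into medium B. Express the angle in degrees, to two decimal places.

θ_B' ≈ 44.04°

The two Brewster angles are complementary: θ_B' = 90° − θ_B = 90° − 45.96° = 44.04°.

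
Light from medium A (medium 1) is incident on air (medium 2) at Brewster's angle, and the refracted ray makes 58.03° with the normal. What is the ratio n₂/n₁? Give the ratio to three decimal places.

n₂/n₁ ≈ 0.624

θ_B + θ_t = 90°, so θ_B = 90° − 58.03° = 31.97°.
Then n₂/n₁ = tan θ_B = tan 31.97° = 0.624.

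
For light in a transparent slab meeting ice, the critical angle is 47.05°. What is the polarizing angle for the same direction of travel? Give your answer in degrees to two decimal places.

θ_B ≈ 36.20°

sin θ_c = n₂/n₁, so n₂/n₁ = sin 47.05° = 0.7319.
Brewster: tan θ_B = n₂/n₁ = 0.7319.
θ_B = arctan(0.7319) = 36.20°.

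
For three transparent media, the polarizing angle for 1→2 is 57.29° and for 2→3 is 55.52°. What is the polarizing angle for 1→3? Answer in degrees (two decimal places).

θ_B ≈ 66.20°

Each Brewster angle gives a ratio: n₂/n₁ = tan 57.29° = 1.5571, n₃/n₂ = tan 55.52° = 1.4561.
Multiplying, n₃/n₁ = 1.5571 × 1.4561 = 2.2672, and θ_B(1→3) = arctan 2.2672 = 66.20°.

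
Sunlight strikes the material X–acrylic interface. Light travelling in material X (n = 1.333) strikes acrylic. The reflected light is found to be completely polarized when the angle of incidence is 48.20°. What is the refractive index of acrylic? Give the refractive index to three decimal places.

Full polarization of the reflected beam means tan θ_B = n₂/n₁, where n₁ is the incident medium (material X).
n₂ = n₁ tan θ_B = 1.333 × tan 48.20° = 1.491.

n ≈ 1.491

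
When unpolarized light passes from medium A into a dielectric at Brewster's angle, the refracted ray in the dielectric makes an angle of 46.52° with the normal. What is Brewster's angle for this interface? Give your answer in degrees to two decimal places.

θ_B ≈ 43.48°

Brewster's condition makes the reflected and refracted beams perpendicular: θ_B + θ_t = 90°.
θ_B = 90° − 46.52° = 43.48°.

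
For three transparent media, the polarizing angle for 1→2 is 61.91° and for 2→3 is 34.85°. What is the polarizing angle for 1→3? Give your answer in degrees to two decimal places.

Each Brewster angle gives a ratio: n₂/n₁ = tan 61.91° = 1.8736, n₃/n₂ = tan 34.85° = 0.6963.
So n₃/n₁ = (n₂/n₁)(n₃/n₂) = 1.8736 × 0.6963 = 1.3046.
θ_B(1→3) = arctan(1.3046) = 52.53°.

θ_B ≈ 52.53°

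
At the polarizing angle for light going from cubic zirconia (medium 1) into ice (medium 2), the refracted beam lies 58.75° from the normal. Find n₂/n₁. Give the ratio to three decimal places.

θ_B + θ_t = 90°, so θ_B = 90° − 58.75° = 31.25°.
tan θ_B = n₂/n₁, so n₂/n₁ = tan 31.25° = 0.607.

n₂/n₁ ≈ 0.607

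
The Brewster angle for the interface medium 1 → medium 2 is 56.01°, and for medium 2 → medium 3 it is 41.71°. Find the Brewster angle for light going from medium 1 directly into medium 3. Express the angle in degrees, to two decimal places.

Each Brewster angle gives a ratio: n₂/n₁ = tan 56.01° = 1.4831, n₃/n₂ = tan 41.71° = 0.8913.
Multiplying, n₃/n₁ = 1.4831 × 0.8913 = 1.3219, and θ_B(1→3) = arctan 1.3219 = 52.89°.

θ_B ≈ 52.89°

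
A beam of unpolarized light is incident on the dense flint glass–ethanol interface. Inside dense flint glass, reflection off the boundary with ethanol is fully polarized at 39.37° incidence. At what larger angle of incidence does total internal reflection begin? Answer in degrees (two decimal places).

θ_c ≈ 55.14°

n₂/n₁ = tan 39.37° = 0.8205; the critical angle satisfies sin θ_c = n₂/n₁.
θ_c = arcsin(0.8205) = 55.14°.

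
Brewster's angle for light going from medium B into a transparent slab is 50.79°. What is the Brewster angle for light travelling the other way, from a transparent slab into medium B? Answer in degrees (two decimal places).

θ_B' ≈ 39.21°

Reversing the direction swaps n₁ and n₂, so tan θ_B' = 1/tan θ_B and θ_B' = 90° − θ_B.
Hence θ_B' = 90° − 50.79° = 39.21°.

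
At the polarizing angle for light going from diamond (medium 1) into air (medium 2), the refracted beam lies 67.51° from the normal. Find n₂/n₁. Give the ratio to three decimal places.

θ_B + θ_t = 90°, so θ_B = 90° − 67.51° = 22.49°.
tan θ_B = n₂/n₁, so n₂/n₁ = tan 22.49° = 0.414.

n₂/n₁ ≈ 0.414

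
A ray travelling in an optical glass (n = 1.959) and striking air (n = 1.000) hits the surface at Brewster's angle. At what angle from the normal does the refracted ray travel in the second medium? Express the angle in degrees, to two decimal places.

tan θ_B = n₂/n₁ = 1.000/1.959 = 0.5105, so θ_B = 27.04°.
Since θ_B + θ_t = 90° at Brewster incidence, θ_t = 90° − 27.04° = 62.96°.

θ_t ≈ 62.96°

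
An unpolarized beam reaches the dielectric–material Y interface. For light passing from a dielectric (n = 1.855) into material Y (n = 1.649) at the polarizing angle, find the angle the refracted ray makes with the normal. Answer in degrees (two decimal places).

First find Brewster's angle: tan θ_B = 1.649/1.855 = 0.8889, giving θ_B = 41.64°.
Since θ_B + θ_t = 90° at Brewster incidence, θ_t = 90° − 41.64° = 48.36°.

θ_t ≈ 48.36°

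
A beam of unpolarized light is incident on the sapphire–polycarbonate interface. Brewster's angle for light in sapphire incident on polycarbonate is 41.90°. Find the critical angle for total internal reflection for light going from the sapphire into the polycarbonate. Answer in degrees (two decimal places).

θ_c ≈ 63.80°

tan θ_B = n₂/n₁ = tan 41.90° = 0.8972.
Total internal reflection: sin θ_c = n₂/n₁ = 0.8972.
θ_c = arcsin(0.8972) = 63.80°.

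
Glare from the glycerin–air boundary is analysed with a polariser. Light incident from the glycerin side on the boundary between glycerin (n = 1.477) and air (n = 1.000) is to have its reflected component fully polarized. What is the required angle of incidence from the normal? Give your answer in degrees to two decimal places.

At Brewster's angle the reflected and refracted rays are perpendicular, which with Snell's law gives tan θ_B = n₂/n₁.
Brewster's condition: tan θ_B = n₂/n₁ = 1.000/1.477 = 0.6770.
θ_B = arctan(0.6770) = 34.10°.

θ_B ≈ 34.10°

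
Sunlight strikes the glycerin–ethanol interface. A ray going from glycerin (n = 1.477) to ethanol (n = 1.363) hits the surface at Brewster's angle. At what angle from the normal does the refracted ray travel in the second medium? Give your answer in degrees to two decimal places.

θ_t ≈ 47.30°

θ_B = arctan(n₂/n₁) = arctan(1.363/1.477) = 42.70°.
Since θ_B + θ_t = 90° at Brewster incidence, θ_t = 90° − 42.70° = 47.30°.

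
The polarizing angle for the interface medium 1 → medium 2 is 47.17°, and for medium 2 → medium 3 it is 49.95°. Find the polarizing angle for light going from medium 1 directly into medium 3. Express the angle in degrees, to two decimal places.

θ_B ≈ 52.07°

n₂/n₁ = tan 47.17° = 1.0788 and n₃/n₂ = tan 49.95° = 1.1896.
n₃/n₁ = 1.2833. Then tan θ_B(1→3) = n₃/n₁, so θ_B(1→3) = arctan(1.2833) = 52.07°.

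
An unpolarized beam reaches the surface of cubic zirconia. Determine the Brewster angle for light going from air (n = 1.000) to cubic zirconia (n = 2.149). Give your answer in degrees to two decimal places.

θ_B ≈ 65.05°

Brewster's condition: tan θ_B = n₂/n₁ = 2.149/1.000 = 2.1490. Taking the arctangent, θ_B = 65.05°.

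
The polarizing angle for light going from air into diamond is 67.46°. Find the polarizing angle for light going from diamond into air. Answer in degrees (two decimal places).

tan θ_B' = n₁/n₂ = 1/tan θ_B, so θ_B' = 90° − θ_B.
θ_B' = 90° − 67.46° = 22.54°.

θ_B' ≈ 22.54°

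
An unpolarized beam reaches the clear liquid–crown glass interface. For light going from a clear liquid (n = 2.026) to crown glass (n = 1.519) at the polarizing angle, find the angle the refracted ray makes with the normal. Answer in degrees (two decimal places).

θ_t ≈ 53.14°

θ_B = arctan(n₂/n₁) = arctan(1.519/2.026) = 36.86°.
At Brewster's angle the reflected and refracted rays are perpendicular, so θ_t = 90° − θ_B = 90° − 36.86° = 53.14°.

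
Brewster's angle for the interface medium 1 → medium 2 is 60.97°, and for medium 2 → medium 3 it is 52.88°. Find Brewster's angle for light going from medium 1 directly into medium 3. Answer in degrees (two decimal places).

θ_B ≈ 67.22°

Each Brewster angle gives a ratio: n₂/n₁ = tan 60.97° = 1.8018, n₃/n₂ = tan 52.88° = 1.3213.
So n₃/n₁ = (n₂/n₁)(n₃/n₂) = 1.8018 × 1.3213 = 2.3807.
θ_B(1→3) = arctan(2.3807) = 67.22°.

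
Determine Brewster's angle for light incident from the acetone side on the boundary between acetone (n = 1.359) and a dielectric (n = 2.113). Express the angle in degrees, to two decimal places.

Brewster's condition: tan θ_B = n₂/n₁ = 2.113/1.359 = 1.5548.
So θ_B = arctan 1.5548 = 57.25°.

θ_B ≈ 57.25°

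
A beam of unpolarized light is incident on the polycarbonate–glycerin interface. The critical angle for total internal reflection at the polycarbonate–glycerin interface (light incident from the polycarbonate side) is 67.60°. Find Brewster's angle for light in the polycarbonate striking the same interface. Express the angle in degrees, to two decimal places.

sin θ_c = n₂/n₁, so n₂/n₁ = sin 67.60° = 0.9245.
Brewster: tan θ_B = n₂/n₁ = 0.9245.
θ_B = arctan(0.9245) = 42.75°.

θ_B ≈ 42.75°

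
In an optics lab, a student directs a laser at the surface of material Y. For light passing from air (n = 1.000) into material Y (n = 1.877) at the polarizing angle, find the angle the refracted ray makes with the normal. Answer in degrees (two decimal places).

θ_B = arctan(n₂/n₁) = arctan(1.877/1.000) = 61.95°.
The refracted ray is perpendicular to the reflected ray, so θ_t = 90° − θ_B = 28.05°.

θ_t ≈ 28.05°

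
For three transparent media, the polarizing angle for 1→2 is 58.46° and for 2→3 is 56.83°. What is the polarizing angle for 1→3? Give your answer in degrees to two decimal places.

Each Brewster angle gives a ratio: n₂/n₁ = tan 58.46° = 1.6293, n₃/n₂ = tan 56.83° = 1.5299.
So n₃/n₁ = (n₂/n₁)(n₃/n₂) = 1.6293 × 1.5299 = 2.4927.
θ_B(1→3) = arctan(2.4927) = 68.14°.

θ_B ≈ 68.14°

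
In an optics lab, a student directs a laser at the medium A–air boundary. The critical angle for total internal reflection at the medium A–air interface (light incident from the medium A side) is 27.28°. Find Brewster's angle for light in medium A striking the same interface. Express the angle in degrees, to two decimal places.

n₂/n₁ = sin θ_c = sin 27.28° = 0.4583.
tan θ_B equals the same ratio, so θ_B = arctan(0.4583) = 24.62°.

θ_B ≈ 24.62°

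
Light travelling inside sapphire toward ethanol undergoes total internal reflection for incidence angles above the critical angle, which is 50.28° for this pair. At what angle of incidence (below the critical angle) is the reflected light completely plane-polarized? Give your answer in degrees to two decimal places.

n₂/n₁ = sin θ_c = sin 50.28° = 0.7692.
tan θ_B equals the same ratio, so θ_B = arctan(0.7692) = 37.57°.

θ_B ≈ 37.57°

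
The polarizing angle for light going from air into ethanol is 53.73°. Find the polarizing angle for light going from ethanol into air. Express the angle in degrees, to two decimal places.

The two Brewster angles are complementary: θ_B' = 90° − θ_B = 90° − 53.73° = 36.27°.

θ_B' ≈ 36.27°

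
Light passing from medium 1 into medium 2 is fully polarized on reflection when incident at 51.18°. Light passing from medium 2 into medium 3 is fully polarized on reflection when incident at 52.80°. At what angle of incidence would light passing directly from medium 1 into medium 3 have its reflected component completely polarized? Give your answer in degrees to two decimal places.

θ_B ≈ 58.59°

Each Brewster angle gives a ratio: n₂/n₁ = tan 51.18° = 1.2429, n₃/n₂ = tan 52.80° = 1.3175.
n₃/n₁ = 1.6374. Then tan θ_B(1→3) = n₃/n₁, so θ_B(1→3) = arctan(1.6374) = 58.59°.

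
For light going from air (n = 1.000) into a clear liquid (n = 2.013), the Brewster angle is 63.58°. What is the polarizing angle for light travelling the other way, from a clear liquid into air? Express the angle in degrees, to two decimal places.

Reversing the direction swaps n₁ and n₂, so tan θ_B' = 1/tan θ_B and θ_B' = 90° − θ_B.
Hence θ_B' = 90° − 63.58° = 26.42°.

θ_B' ≈ 26.42°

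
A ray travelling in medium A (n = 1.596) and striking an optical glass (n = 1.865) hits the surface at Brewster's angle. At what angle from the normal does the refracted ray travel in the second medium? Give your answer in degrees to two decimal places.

θ_t ≈ 40.56°

θ_B = arctan(n₂/n₁) = arctan(1.865/1.596) = 49.44°.
Since θ_B + θ_t = 90° at Brewster incidence, θ_t = 90° − 49.44° = 40.56°.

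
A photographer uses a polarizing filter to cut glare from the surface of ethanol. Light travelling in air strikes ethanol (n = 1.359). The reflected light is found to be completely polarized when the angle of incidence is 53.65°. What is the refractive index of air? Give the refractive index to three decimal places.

Full polarization of the reflected beam means tan θ_B = n₂/n₁, where n₁ is the incident medium (air).
n₁ = n₂ / tan θ_B = 1.359 / tan 53.65° = 1.000.

n ≈ 1.000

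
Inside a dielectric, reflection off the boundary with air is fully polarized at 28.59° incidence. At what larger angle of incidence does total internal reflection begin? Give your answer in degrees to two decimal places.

From Brewster, n₂/n₁ = tan θ_B = tan 28.59° = 0.5450.
Then sin θ_c = n₂/n₁ = 0.5450, so θ_c = arcsin 0.5450 = 33.02°.

θ_c ≈ 33.02°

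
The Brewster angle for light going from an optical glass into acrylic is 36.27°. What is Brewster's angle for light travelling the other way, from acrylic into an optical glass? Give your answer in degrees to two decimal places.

The two Brewster angles are complementary: θ_B' = 90° − θ_B = 90° − 36.27° = 53.73°.

θ_B' ≈ 53.73°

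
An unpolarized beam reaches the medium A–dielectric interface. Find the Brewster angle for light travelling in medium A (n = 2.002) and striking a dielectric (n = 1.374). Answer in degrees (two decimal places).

The reflected p-component vanishes when tan θ_B = n₂/n₁.
Here n₂/n₁ = 1.374/2.002 = 0.6863, and Brewster's law gives tan θ_B = n₂/n₁. Taking the arctangent, θ_B = 34.46°.

θ_B ≈ 34.46°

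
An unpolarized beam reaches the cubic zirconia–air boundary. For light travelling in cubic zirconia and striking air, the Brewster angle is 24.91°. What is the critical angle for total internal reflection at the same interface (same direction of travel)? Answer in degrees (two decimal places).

n₂/n₁ = tan 24.91° = 0.4644; the critical angle satisfies sin θ_c = n₂/n₁.
θ_c = arcsin(0.4644) = 27.67°.

θ_c ≈ 27.67°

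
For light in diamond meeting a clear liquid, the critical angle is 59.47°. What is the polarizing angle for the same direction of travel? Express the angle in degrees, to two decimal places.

θ_B ≈ 40.74°

sin θ_c = n₂/n₁, so n₂/n₁ = sin 59.47° = 0.8614.
Brewster: tan θ_B = n₂/n₁ = 0.8614.
θ_B = arctan(0.8614) = 40.74°.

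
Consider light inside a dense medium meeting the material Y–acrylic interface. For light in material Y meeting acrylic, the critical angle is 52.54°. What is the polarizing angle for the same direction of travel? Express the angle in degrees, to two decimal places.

θ_B ≈ 38.44°

At the critical angle sin θ_c = n₂/n₁, giving n₂/n₁ = sin 52.54° = 0.7938.
Then tan θ_B = n₂/n₁ = 0.7938, so θ_B = arctan 0.7938 = 38.44°.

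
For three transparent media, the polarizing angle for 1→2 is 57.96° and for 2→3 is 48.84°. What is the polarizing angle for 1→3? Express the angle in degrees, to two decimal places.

Each Brewster angle gives a ratio: n₂/n₁ = tan 57.96° = 1.5979, n₃/n₂ = tan 48.84° = 1.1439.
n₃/n₁ = 1.8278. Then tan θ_B(1→3) = n₃/n₁, so θ_B(1→3) = arctan(1.8278) = 61.32°.

θ_B ≈ 61.32°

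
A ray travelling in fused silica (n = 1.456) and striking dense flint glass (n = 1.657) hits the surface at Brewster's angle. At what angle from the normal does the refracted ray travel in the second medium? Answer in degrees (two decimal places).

θ_B = arctan(n₂/n₁) = arctan(1.657/1.456) = 48.69°.
At Brewster's angle the reflected and refracted rays are perpendicular, so θ_t = 90° − θ_B = 90° − 48.69° = 41.31°.

θ_t ≈ 41.31°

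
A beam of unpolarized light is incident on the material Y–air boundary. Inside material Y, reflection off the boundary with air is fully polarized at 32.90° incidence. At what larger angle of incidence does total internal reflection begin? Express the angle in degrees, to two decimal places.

tan θ_B = n₂/n₁ = tan 32.90° = 0.6469.
Total internal reflection: sin θ_c = n₂/n₁ = 0.6469.
θ_c = arcsin(0.6469) = 40.31°.

θ_c ≈ 40.31°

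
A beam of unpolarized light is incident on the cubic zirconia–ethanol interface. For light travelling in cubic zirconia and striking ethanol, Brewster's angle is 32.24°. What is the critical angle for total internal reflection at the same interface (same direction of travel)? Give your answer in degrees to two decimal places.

θ_c ≈ 39.10°

From Brewster, n₂/n₁ = tan θ_B = tan 32.24° = 0.6307.
Then sin θ_c = n₂/n₁ = 0.6307, so θ_c = arcsin 0.6307 = 39.10°.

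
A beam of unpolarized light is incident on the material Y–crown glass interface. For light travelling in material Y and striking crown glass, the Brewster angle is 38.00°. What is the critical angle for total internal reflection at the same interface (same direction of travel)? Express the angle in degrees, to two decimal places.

θ_c ≈ 51.38°

n₂/n₁ = tan 38.00° = 0.7813; the critical angle satisfies sin θ_c = n₂/n₁.
θ_c = arcsin(0.7813) = 51.38°.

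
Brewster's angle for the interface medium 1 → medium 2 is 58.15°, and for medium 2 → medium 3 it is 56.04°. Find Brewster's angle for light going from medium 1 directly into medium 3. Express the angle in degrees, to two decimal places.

tan θ_B(1→2) = n₂/n₁ = tan 58.15° = 1.6097.
tan θ_B(2→3) = n₃/n₂ = tan 56.04° = 1.4848.
So n₃/n₁ = (n₂/n₁)(n₃/n₂) = 1.6097 × 1.4848 = 2.3901.
θ_B(1→3) = arctan(2.3901) = 67.30°.

θ_B ≈ 67.30°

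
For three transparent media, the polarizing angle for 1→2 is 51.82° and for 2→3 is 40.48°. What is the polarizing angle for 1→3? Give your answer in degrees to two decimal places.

θ_B ≈ 47.34°

tan θ_B(1→2) = n₂/n₁ = tan 51.82° = 1.2717.
tan θ_B(2→3) = n₃/n₂ = tan 40.48° = 0.8535.
n₃/n₁ = 1.0854. Then tan θ_B(1→3) = n₃/n₁, so θ_B(1→3) = arctan(1.0854) = 47.34°.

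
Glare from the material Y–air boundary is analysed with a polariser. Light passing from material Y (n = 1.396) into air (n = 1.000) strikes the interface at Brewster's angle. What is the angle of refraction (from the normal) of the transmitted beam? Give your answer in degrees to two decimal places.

θ_t ≈ 54.38°

tan θ_B = n₂/n₁ = 1.000/1.396 = 0.7163, so θ_B = 35.62°.
At Brewster's angle the reflected and refracted rays are perpendicular, so θ_t = 90° − θ_B = 90° − 35.62° = 54.38°.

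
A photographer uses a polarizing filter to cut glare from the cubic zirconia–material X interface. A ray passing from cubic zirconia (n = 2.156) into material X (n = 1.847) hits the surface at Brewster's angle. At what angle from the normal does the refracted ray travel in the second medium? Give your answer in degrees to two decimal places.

θ_t ≈ 49.41°

tan θ_B = n₂/n₁ = 1.847/2.156 = 0.8567, so θ_B = 40.59°.
Since θ_B + θ_t = 90° at Brewster incidence, θ_t = 90° − 40.59° = 49.41°.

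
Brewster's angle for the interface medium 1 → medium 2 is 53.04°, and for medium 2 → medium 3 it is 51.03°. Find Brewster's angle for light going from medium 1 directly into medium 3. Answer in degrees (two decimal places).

n₂/n₁ = tan 53.04° = 1.3290 and n₃/n₂ = tan 51.03° = 1.2362.
So n₃/n₁ = (n₂/n₁)(n₃/n₂) = 1.3290 × 1.2362 = 1.6429.
θ_B(1→3) = arctan(1.6429) = 58.67°.

θ_B ≈ 58.67°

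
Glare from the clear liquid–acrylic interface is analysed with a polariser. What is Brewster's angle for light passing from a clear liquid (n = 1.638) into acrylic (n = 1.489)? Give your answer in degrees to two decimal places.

θ_B ≈ 42.27°

Here n₂/n₁ = 1.489/1.638 = 0.9090, and Brewster's law gives tan θ_B = n₂/n₁.
So θ_B = arctan 0.9090 = 42.27°.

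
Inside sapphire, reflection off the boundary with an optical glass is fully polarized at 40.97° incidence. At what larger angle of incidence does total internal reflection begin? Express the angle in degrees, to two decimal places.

θ_c ≈ 60.27°

n₂/n₁ = tan 40.97° = 0.8684; the critical angle satisfies sin θ_c = n₂/n₁.
θ_c = arcsin(0.8684) = 60.27°.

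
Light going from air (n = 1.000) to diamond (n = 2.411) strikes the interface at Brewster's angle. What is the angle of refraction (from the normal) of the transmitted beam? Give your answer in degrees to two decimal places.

θ_t ≈ 22.53°

θ_B = arctan(n₂/n₁) = arctan(2.411/1.000) = 67.47°.
Since θ_B + θ_t = 90° at Brewster incidence, θ_t = 90° − 67.47° = 22.53°.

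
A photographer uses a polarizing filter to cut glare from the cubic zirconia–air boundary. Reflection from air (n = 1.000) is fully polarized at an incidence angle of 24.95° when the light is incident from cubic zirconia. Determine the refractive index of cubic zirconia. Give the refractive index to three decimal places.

Full polarization of the reflected beam means tan θ_B = n₂/n₁, where n₁ is the incident medium (cubic zirconia).
n₁ = n₂ / tan θ_B = 1.000 / tan 24.95° = 2.149.

n ≈ 2.149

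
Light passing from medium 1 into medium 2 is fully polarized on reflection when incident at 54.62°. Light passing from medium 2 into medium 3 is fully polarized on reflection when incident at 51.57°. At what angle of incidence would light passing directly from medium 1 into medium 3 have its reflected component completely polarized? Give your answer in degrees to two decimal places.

θ_B ≈ 60.60°

Each Brewster angle gives a ratio: n₂/n₁ = tan 54.62° = 1.4082, n₃/n₂ = tan 51.57° = 1.2603.
n₃/n₁ = 1.7748. Then tan θ_B(1→3) = n₃/n₁, so θ_B(1→3) = arctan(1.7748) = 60.60°.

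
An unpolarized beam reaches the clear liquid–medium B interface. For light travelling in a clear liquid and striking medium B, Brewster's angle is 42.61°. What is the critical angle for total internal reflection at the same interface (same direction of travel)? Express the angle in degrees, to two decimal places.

θ_c ≈ 66.91°

From Brewster, n₂/n₁ = tan θ_B = tan 42.61° = 0.9199.
Then sin θ_c = n₂/n₁ = 0.9199, so θ_c = arcsin 0.9199 = 66.91°.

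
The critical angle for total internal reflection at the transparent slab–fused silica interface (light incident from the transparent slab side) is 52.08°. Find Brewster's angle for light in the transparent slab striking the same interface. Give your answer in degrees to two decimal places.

θ_B ≈ 38.27°

At the critical angle sin θ_c = n₂/n₁, giving n₂/n₁ = sin 52.08° = 0.7889.
Then tan θ_B = n₂/n₁ = 0.7889, so θ_B = arctan 0.7889 = 38.27°.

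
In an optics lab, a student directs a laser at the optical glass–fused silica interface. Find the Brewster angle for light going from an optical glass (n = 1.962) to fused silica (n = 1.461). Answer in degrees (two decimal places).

Here n₂/n₁ = 1.461/1.962 = 0.7446, and Brewster's law gives tan θ_B = n₂/n₁.
So θ_B = arctan 0.7446 = 36.67°.

θ_B ≈ 36.67°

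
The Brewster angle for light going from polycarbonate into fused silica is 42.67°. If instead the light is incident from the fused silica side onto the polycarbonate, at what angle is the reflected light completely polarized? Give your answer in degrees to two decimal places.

θ_B' ≈ 47.33°

Reversing the direction swaps n₁ and n₂, so tan θ_B' = 1/tan θ_B and θ_B' = 90° − θ_B.
Hence θ_B' = 90° − 42.67° = 47.33°.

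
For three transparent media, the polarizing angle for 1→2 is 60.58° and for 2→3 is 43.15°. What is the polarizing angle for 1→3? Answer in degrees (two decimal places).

θ_B ≈ 58.97°

tan θ_B(1→2) = n₂/n₁ = tan 60.58° = 1.7733.
tan θ_B(2→3) = n₃/n₂ = tan 43.15° = 0.9374.
So n₃/n₁ = (n₂/n₁)(n₃/n₂) = 1.7733 × 0.9374 = 1.6623.
θ_B(1→3) = arctan(1.6623) = 58.97°.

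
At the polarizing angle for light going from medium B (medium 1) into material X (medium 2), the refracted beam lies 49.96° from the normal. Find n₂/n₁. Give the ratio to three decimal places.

θ_B + θ_t = 90°, so θ_B = 90° − 49.96° = 40.04°.
Then n₂/n₁ = tan θ_B = tan 40.04° = 0.840.

n₂/n₁ ≈ 0.840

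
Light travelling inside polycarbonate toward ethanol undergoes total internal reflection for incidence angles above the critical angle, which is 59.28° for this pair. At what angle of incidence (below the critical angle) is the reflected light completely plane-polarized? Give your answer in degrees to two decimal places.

n₂/n₁ = sin θ_c = sin 59.28° = 0.8597.
tan θ_B equals the same ratio, so θ_B = arctan(0.8597) = 40.68°.

θ_B ≈ 40.68°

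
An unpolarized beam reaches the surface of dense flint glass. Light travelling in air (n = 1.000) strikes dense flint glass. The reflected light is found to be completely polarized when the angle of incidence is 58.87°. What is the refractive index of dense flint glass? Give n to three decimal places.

n ≈ 1.656

At Brewster's angle, tan θ_B = n₂/n₁ with n₁ on the incident side (air) and n₂ on the transmitted side (dense flint glass).
n₂ = n₁ tan θ_B = 1.000 × tan 58.87° = 1.656.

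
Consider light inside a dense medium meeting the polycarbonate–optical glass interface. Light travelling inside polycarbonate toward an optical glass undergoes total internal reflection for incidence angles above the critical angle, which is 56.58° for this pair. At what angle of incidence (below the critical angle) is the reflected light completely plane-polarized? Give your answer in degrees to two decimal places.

θ_B ≈ 39.85°

n₂/n₁ = sin θ_c = sin 56.58° = 0.8347.
tan θ_B equals the same ratio, so θ_B = arctan(0.8347) = 39.85°.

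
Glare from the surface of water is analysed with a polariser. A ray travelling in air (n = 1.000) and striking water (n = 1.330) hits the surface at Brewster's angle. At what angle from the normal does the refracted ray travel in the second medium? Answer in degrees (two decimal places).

θ_t ≈ 36.94°

tan θ_B = n₂/n₁ = 1.330/1.000 = 1.3300, so θ_B = 53.06°.
At Brewster's angle the reflected and refracted rays are perpendicular, so θ_t = 90° − θ_B = 90° − 53.06° = 36.94°.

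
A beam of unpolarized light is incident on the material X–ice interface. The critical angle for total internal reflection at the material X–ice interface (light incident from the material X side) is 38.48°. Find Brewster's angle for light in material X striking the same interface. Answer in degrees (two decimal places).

At the critical angle sin θ_c = n₂/n₁, giving n₂/n₁ = sin 38.48° = 0.6222.
Then tan θ_B = n₂/n₁ = 0.6222, so θ_B = arctan 0.6222 = 31.89°.

θ_B ≈ 31.89°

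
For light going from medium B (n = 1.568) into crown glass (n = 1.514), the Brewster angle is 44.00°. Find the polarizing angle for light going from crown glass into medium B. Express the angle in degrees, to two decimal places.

The two Brewster angles are complementary: θ_B' = 90° − θ_B = 90° − 44.00° = 46.00°.

θ_B' ≈ 46.00°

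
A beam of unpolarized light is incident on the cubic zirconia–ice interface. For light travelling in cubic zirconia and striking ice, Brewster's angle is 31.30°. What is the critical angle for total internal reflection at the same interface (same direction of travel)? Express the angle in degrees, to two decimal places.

θ_c ≈ 37.45°

From Brewster, n₂/n₁ = tan θ_B = tan 31.30° = 0.6080.
Then sin θ_c = n₂/n₁ = 0.6080, so θ_c = arcsin 0.6080 = 37.45°.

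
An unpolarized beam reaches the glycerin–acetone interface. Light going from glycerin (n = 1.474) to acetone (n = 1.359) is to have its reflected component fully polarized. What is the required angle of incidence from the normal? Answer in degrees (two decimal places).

θ_B ≈ 42.68°

Brewster's condition: tan θ_B = n₂/n₁ = 1.359/1.474 = 0.9220.
So θ_B = arctan 0.9220 = 42.68°.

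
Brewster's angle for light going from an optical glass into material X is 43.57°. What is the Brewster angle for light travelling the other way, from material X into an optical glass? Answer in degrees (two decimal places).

The two Brewster angles are complementary: θ_B' = 90° − θ_B = 90° − 43.57° = 46.43°.

θ_B' ≈ 46.43°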